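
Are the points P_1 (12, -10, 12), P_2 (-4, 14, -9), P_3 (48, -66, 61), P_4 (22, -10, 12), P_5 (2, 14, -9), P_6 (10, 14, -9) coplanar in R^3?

The plane through P_1, P_2, P_3 has normal n = P_1P_2 × P_1P_3 = (0, 28, 32) and equation n·P = 104.
Checking the remaining points: n·P_4 = 104, n·P_5 = 104, n·P_6 = 104.
All equal 104, so all 6 points lie in one plane.

Yes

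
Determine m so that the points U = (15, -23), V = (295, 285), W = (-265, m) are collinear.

Collinearity: (W − U) must be parallel to (V − U) = (280, 308).
Cross-multiplying the components: (m − (-23))·(280) = (-280)·(308).
Solving gives m = -331.

-331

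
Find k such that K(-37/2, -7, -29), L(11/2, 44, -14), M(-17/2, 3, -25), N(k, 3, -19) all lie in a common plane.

43/2

Coplanarity ⇔ det[KL; KM; KN] = 0.
Expanding, this is linear in k: (54)k + (-1161) = 0.
So k = 43/2.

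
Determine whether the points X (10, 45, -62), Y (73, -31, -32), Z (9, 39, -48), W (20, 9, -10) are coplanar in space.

With X as base: XY = (63, -76, 30), XZ = (-1, -6, 14), XW = (10, -36, 52).
XZ × XW = (192, 192, 96).
XY · (XZ × XW) = 384.
Since 384 ≠ 0, the four points are not coplanar.

No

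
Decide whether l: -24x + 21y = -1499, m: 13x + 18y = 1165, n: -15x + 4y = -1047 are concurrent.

Intersecting l and m: solving the 2×2 system gives (x, y) = (17149/235, 8473/705).
Substitute into n: (-15)(17149/235) + (4)(8473/705) = -737813/705.
But n requires -1047 ≠ -737813/705, so the three lines have no common point.

No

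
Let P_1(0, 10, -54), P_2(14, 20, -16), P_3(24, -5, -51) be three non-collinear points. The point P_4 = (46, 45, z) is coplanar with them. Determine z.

The plane through P_1, P_2, P_3 has equation 600x + 870y − 450z = 33000.
Substituting P_4: (-450)z + (66750) = 33000, so z = 75.

75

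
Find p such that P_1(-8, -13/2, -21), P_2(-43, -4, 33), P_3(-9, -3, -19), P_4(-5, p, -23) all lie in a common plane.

13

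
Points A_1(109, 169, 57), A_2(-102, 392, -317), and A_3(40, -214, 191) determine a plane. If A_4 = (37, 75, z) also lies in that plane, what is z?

Coplanarity requires A_1A_2 · (A_1A_3 × A_1A_4) = 0.
A_1A_2 = (-211, 223, -374), A_1A_3 = (-69, -383, 134); the triple product is linear in z with coefficient 96200 and constant term -2405000.
Setting it to zero: z = 25.

25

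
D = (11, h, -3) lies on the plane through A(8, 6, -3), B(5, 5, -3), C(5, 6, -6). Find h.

The plane through A, B, C has equation 3x − 9y − 3z = -21.
Substituting D: (-9)h + (42) = -21, so h = 7.

7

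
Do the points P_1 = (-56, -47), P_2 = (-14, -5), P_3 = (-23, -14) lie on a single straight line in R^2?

P_1P_2 = (42, 42), P_1P_3 = (33, 33).
det[P_1P_2; P_1P_3] = (42)(33) − (42)(33) = 0.
The determinant is zero, so the points are collinear.

Yes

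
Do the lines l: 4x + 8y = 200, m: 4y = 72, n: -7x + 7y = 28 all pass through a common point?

The three lines meet at one point iff the augmented coefficient matrix [aᵢ bᵢ cᵢ] has rank < 3, i.e. its determinant vanishes.
Here the determinant is 0.
It vanishes, so the lines are concurrent at (14, 18).

Yes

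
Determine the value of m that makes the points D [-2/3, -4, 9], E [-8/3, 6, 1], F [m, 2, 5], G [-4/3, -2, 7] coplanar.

-4/3

Coplanarity ⇔ det[DE; DF; DG] = 0.
Expanding, this is linear in m: (4)m + (16/3) = 0.
So m = -4/3.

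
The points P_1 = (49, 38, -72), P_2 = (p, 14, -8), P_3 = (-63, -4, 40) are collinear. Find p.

-15

Direction P_1P_3 = (-112, -42, 112). From the y-coordinate of P_2, the parameter along the line is τ = (14 − 38)/(-42) = 4/7.
Then p = 49 + 4/7·(-112) = -15.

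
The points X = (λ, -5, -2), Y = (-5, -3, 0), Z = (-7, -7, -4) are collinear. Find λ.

-6

Collinearity requires XY × XZ = 0; each component is linear in λ.
The y-component gives (-4)λ + (-24) = 0, so λ = -6.
The remaining components then also vanish.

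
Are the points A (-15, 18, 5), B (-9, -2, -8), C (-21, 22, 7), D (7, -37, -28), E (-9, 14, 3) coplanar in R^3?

No

The plane through A, B, C has normal n = AB × AC = (12, 66, -96) and equation n·P = 528.
Checking the remaining points: n·D = 330, n·E = 528.
Since n·D = 330 ≠ 528, D is off the plane and the points are not all coplanar.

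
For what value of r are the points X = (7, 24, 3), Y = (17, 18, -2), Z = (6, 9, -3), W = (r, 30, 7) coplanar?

Normal to plane XYZ: n = (-39, 65, -156); plane equation n·P = 819.
Requiring n·W = 819: (-39)r + (858) = 819.
So r = 1.

1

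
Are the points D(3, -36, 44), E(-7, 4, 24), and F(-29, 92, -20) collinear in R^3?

Yes

DE = (-10, 40, -20), DF = (-32, 128, -64).
Each component of DF is 16/5 times the corresponding component of DE, so DF = 16/5·DE and the points are collinear.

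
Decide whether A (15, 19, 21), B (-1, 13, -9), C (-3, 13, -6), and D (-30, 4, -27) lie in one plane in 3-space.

No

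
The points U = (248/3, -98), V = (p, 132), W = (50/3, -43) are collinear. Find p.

-580/3

The three points are collinear iff det[UV; UW] = 0.
This determinant is linear in p: (55)p + (31900/3) = 0, so p = -580/3.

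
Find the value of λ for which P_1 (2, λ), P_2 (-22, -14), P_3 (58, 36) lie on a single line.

1

The three points are collinear iff det[P_1P_2; P_1P_3] = 0.
This determinant is linear in λ: (80)λ + (-80) = 0, so λ = 1.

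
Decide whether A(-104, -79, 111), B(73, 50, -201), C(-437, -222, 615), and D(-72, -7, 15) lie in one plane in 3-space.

No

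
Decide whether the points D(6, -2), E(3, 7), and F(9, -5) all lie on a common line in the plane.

DE = (-3, 9), DF = (3, -3).
det[DE; DF] = (-3)(-3) − (9)(3) = -18.
The determinant is nonzero, so they are not collinear.

No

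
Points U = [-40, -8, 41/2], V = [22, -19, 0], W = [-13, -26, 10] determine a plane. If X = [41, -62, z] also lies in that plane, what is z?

-11

A normal to the plane is n = UV × UW = (-507/2, 195/2, -819).
X lies in the plane iff n · UX = 0.
This gives (-819)z + (-9009) = 0, so z = -11.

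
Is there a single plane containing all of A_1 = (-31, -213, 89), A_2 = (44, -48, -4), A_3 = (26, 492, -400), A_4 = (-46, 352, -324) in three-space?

A normal to the plane through A_1, A_2, A_3 is n = A_1A_2 × A_1A_3 = (-15120, 31374, 43470).
The plane has equation n·P = -2345112. For A_4: n·A_4 = -2345112.
Equal, so A_4 lies in the plane and all four are coplanar.

Yes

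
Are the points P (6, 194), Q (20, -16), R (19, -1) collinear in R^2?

Yes

PQ = (14, -210), PR = (13, -195).
Checking proportionality: PR = 13/14·PQ, so the vectors are parallel and the points are collinear.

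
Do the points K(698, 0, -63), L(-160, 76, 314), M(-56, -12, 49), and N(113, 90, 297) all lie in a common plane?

A normal to the plane through K, L, M is n = KL × KM = (13036, -188162, 67600).
The plane has equation n·P = 4840328. For N: n·N = 4615688.
4615688 ≠ 4840328, so N is off the plane.

No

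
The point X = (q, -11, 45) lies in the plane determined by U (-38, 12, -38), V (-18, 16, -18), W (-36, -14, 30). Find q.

The plane through U, V, W has equation 792x − 1320y − 528z = -25872.
Substituting X: (792)q + (-9240) = -25872, so q = -21.

-21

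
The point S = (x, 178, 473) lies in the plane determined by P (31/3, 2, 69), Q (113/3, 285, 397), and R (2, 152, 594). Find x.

43/3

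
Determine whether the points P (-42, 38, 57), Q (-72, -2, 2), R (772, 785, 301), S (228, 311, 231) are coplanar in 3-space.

A normal to the plane through P, Q, R is n = PQ × PR = (31325, -37450, 10150).
The plane has equation n·X = -2160200. For S: n·S = -2160200.
Equal, so S lies in the plane and all four are coplanar.

Yes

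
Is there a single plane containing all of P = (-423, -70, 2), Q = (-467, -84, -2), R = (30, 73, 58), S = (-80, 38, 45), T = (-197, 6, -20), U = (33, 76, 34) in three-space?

The plane through P, Q, R has normal n = PQ × PR = (-212, 652, 50) and equation n·X = 44136.
Checking the remaining points: n·S = 43986, n·T = 44676, n·U = 44256.
Since n·S = 43986 ≠ 44136, S is off the plane and the points are not all coplanar.

No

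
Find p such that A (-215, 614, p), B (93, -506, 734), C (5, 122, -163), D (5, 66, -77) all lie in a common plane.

The points are coplanar iff AB · (AC × AD) = 0.
Expanding, this is linear in p: (-4928)p + (-3696000) = 0.
So p = -750.

-750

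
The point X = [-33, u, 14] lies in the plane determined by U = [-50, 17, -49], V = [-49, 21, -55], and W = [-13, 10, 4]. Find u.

-8

A normal to the plane is n = UV × UW = (170, -275, -155).
X lies in the plane iff n · UX = 0.
This gives (-275)u + (-2200) = 0, so u = -8.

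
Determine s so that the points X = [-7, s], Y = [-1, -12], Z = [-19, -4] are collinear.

Collinearity: (X − Y) must be parallel to (Z − Y) = (-18, 8).
Cross-multiplying the components: (s − (-12))·(-18) = (-6)·(8).
Solving gives s = -28/3.

-28/3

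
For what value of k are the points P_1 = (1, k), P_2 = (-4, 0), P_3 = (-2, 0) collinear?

The three points are collinear iff det[P_1P_2; P_1P_3] = 0.
This determinant is linear in k: (2)k + (0) = 0, so k = 0.

0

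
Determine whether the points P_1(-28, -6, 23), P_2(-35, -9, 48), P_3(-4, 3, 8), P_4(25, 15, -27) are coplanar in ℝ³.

No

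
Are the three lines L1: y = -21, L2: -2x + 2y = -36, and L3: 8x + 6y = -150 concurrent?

Lines aᵢx + bᵢy = cᵢ with pairwise distinct directions are concurrent exactly when det[aᵢ bᵢ cᵢ] = 0.
Here the determinant is 0.
It vanishes, so the lines are concurrent at (-3, -21).

Yes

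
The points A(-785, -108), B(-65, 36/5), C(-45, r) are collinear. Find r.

Collinearity: (C − A) must be parallel to (B − A) = (720, 576/5).
Cross-multiplying the components: (r − (-108))·(720) = (740)·(576/5).
Solving gives r = 52/5.

52/5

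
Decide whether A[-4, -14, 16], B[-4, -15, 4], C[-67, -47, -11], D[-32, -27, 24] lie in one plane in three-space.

Yes

With A as base: AB = (0, -1, -12), AC = (-63, -33, -27), AD = (-28, -13, 8).
AC × AD = (-615, 1260, -105).
AB · (AC × AD) = 0.
The scalar triple product vanishes, so the four points are coplanar.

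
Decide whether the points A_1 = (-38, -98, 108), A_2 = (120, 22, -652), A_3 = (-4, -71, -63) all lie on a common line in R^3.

No

A_1A_2 = (158, 120, -760), A_1A_3 = (34, 27, -171).
Comparing components 3 and 1: (-760)(34) − (158)(-171) = 1178 ≠ 0, so A_1A_2 and A_1A_3 are not parallel and the points are not collinear.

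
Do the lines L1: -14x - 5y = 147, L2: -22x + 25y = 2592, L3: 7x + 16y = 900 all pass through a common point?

Intersecting L1 and L2: solving the 2×2 system gives (x, y) = (-3327/92, 16527/230).
Substitute into L3: (7)(-3327/92) + (16)(16527/230) = 412419/460.
But L3 requires 900 ≠ 412419/460, so the three lines have no common point.

No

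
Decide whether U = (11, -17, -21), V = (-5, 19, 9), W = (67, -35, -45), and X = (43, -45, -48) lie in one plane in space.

Yes

A normal to the plane through U, V, W is n = UV × UW = (-324, 1296, -1728).
The plane has equation n·P = 10692. For X: n·X = 10692.
Equal, so X lies in the plane and all four are coplanar.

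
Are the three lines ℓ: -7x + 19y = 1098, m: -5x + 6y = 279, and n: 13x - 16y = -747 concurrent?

No

Intersecting ℓ and m: solving the 2×2 system gives (x, y) = (1287/53, 3537/53).
Substitute into n: (13)(1287/53) + (-16)(3537/53) = -39861/53.
But n requires -747 ≠ -39861/53, so the three lines have no common point.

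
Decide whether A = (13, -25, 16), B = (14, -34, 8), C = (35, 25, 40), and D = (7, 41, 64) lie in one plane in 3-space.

No

A normal to the plane through A, B, C is n = AB × AC = (184, -200, 248).
The plane has equation n·P = 11360. For D: n·D = 8960.
8960 ≠ 11360, so D is off the plane.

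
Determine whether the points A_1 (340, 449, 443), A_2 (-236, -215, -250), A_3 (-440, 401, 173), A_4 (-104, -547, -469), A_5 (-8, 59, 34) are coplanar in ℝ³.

The plane through A_1, A_2, A_3 has normal n = A_1A_2 × A_1A_3 = (146016, 385020, -490272) and equation n·P = 5328924.
Checking the remaining points: n·A_4 = 4145964, n·A_5 = 4878804.
Since n·A_4 = 4145964 ≠ 5328924, A_4 is off the plane and the points are not all coplanar.

No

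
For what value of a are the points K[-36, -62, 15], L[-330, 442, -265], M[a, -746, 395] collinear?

363

Direction KL = (-294, 504, -280). From the y-coordinate of M, the parameter along the line is τ = (-746 − (-62))/504 = -19/14.
Then a = (-36) + (-19/14)·(-294) = 363.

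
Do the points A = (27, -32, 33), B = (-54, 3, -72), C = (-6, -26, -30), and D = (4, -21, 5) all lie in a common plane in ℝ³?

No

A normal to the plane through A, B, C is n = AB × AC = (-1575, -1638, 669).
The plane has equation n·P = 31968. For D: n·D = 31443.
31443 ≠ 31968, so D is off the plane.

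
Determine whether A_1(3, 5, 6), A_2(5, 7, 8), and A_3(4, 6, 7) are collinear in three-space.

Yes

A_1A_2 = (2, 2, 2), A_1A_3 = (1, 1, 1).
A_1A_2 × A_1A_3 = (0, 0, 0).
The cross product vanishes, so the three points are collinear.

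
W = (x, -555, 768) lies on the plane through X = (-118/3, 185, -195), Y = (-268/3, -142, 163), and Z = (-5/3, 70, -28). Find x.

53

The plane through X, Y, Z has equation −13439x + (65504/3)y + 18067z = 1044949.
Substituting W: (-13439)x + (1757216) = 1044949, so x = 53.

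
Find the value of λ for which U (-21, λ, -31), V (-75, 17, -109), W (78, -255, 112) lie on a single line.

-79

Direction VW = (153, -272, 221). From the x-coordinate of U, the parameter along the line is τ = (-21 − (-75))/153 = 6/17.
Then λ = 17 + 6/17·(-272) = -79.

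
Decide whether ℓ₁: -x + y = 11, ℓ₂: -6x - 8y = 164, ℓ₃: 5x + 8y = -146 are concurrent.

Lines aᵢx + bᵢy = cᵢ with pairwise distinct directions are concurrent exactly when det[aᵢ bᵢ cᵢ] = 0.
Here the determinant is 0.
It vanishes, so the lines are concurrent at (-18, -7).

Yes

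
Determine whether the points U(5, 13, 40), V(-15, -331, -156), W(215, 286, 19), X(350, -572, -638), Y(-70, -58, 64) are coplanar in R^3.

Yes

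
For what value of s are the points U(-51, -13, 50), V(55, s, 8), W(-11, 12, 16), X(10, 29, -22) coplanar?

44

The points are coplanar iff UV · (UW × UX) = 0.
Expanding, this is linear in s: (806)s + (-35464) = 0.
So s = 44.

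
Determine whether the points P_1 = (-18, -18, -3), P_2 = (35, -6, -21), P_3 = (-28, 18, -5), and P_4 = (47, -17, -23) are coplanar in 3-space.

No

The four points are coplanar iff the 3×3 determinant with rows P_1P_2, P_1P_3, P_1P_4 is zero.
Rows: (53, 12, -18), (-10, 36, -2), (65, 1, -20).
Expanding along the first row: (53)(-718) − (12)(330) + (-18)(-2350) = 286.
Nonzero ⇒ not coplanar.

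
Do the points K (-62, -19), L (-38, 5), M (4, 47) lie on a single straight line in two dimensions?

KL = (24, 24), KM = (66, 66).
Twice the signed area of △KLM is (24)(66) − (24)(66) = 0.
The triangle is degenerate (zero area), so the points are collinear.

Yes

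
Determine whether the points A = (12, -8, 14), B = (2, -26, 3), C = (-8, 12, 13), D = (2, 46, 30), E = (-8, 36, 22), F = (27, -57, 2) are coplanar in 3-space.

The plane through A, B, C has normal n = AB × AC = (238, 210, -560) and equation n·P = -6664.
Checking the remaining points: n·D = -6664, n·E = -6664, n·F = -6664.
All equal -6664, so all 6 points lie in one plane.

Yes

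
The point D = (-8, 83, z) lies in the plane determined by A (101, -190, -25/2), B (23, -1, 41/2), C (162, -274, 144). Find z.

Coplanarity requires AB · (AC × AD) = 0.
AB = (-78, 189, 33), AC = (61, -84, 313/2); the triple product is linear in z with coefficient -4977 and constant term 293643.
Setting it to zero: z = 59.

59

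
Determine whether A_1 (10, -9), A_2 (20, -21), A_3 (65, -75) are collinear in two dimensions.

A_1A_2 = (10, -12), A_1A_3 = (55, -66).
Checking proportionality: A_1A_3 = 11/2·A_1A_2, so the vectors are parallel and the points are collinear.

Yes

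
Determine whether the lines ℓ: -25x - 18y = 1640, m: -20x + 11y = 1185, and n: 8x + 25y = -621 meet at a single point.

Intersecting ℓ and m: solving the 2×2 system gives (x, y) = (-62, -5).
Substitute into n: (8)(-62) + (25)(-5) = -621.
This equals -621, so (-62, -5) lies on all three lines and they are concurrent.

Yes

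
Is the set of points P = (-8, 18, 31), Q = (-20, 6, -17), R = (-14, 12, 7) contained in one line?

Yes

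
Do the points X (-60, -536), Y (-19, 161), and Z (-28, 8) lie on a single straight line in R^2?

Yes

XY = (41, 697), XZ = (32, 544).
det[XY; XZ] = (41)(544) − (697)(32) = 0.
The determinant is zero, so the points are collinear.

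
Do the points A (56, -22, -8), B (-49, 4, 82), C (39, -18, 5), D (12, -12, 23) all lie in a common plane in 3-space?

The four points are coplanar iff the 3×3 determinant with rows AB, AC, AD is zero.
Rows: (-105, 26, 90), (-17, 4, 13), (-44, 10, 31).
Expanding along the first row: (-105)(-6) − (26)(45) + (90)(6) = 0.
Zero determinant ⇒ coplanar.

Yes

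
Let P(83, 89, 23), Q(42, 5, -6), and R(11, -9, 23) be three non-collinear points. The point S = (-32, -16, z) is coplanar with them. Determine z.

A normal to the plane is n = PQ × PR = (-2842, 2088, -2030).
S lies in the plane iff n · PS = 0.
This gives (-2030)z + (154280) = 0, so z = 76.

76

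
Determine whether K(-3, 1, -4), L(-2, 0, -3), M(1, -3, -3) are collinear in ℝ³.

KL = (1, -1, 1), KM = (4, -4, 1).
Comparing components 2 and 3: (-1)(1) − (1)(-4) = 3 ≠ 0, so KL and KM are not parallel and the points are not collinear.

No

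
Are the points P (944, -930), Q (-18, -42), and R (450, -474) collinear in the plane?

Yes

PQ = (-962, 888), PR = (-494, 456).
Checking proportionality: PR = 19/37·PQ, so the vectors are parallel and the points are collinear.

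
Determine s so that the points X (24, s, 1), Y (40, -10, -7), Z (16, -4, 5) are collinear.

-6

Direction YZ = (-24, 6, 12). From the x-coordinate of X, the parameter along the line is τ = (24 − 40)/(-24) = 2/3.
Then s = (-10) + 2/3·(6) = -6.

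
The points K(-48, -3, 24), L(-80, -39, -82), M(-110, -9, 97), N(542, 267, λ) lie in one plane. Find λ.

The points are coplanar iff KL · (KM × KN) = 0.
Expanding, this is linear in λ: (-2040)λ + (528360) = 0.
So λ = 259.

259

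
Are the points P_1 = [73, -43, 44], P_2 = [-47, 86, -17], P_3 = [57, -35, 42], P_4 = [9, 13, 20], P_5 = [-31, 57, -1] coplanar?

Yes

The plane through P_1, P_2, P_3 has normal n = P_1P_2 × P_1P_3 = (230, 736, 1104) and equation n·P = 33718.
Checking the remaining points: n·P_4 = 33718, n·P_5 = 33718.
All equal 33718, so all 5 points lie in one plane.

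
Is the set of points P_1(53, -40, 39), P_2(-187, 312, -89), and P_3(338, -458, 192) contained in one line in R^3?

P_1P_2 = (-240, 352, -128), P_1P_3 = (285, -418, 153).
Comparing components 2 and 3: (352)(153) − (-128)(-418) = 352 ≠ 0, so P_1P_2 and P_1P_3 are not parallel and the points are not collinear.

No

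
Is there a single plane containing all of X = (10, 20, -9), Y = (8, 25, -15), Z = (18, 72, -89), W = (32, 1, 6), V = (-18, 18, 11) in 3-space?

The plane through X, Y, Z has normal n = XY × XZ = (-88, -208, -144) and equation n·P = -3744.
Checking the remaining points: n·W = -3888, n·V = -3744.
Since n·W = -3888 ≠ -3744, W is off the plane and the points are not all coplanar.

No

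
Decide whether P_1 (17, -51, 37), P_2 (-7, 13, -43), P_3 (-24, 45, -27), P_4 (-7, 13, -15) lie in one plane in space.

No

With P_1 as base: P_1P_2 = (-24, 64, -80), P_1P_3 = (-41, 96, -64), P_1P_4 = (-24, 64, -52).
P_1P_3 × P_1P_4 = (-896, -596, -320).
P_1P_2 · (P_1P_3 × P_1P_4) = 8960.
Since 8960 ≠ 0, the four points are not coplanar.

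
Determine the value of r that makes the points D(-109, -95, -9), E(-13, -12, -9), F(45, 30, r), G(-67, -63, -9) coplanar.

-9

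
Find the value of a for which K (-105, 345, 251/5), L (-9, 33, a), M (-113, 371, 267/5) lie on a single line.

59/5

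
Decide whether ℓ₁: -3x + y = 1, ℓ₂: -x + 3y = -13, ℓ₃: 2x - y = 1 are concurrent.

Yes

Intersecting ℓ₁ and ℓ₂: solving the 2×2 system gives (x, y) = (-2, -5).
Substitute into ℓ₃: (2)(-2) + (-1)(-5) = 1.
This equals 1, so (-2, -5) lies on all three lines and they are concurrent.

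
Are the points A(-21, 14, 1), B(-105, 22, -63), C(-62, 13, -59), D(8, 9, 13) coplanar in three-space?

The four points are coplanar iff the 3×3 determinant with rows AB, AC, AD is zero.
Rows: (-84, 8, -64), (-41, -1, -60), (29, -5, 12).
Expanding along the first row: (-84)(-312) − (8)(1248) + (-64)(234) = 1248.
Nonzero ⇒ not coplanar.

No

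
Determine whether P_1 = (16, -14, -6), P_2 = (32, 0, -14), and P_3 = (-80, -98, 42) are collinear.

Yes

P_1P_2 = (16, 14, -8), P_1P_3 = (-96, -84, 48).
P_1P_2 × P_1P_3 = (0, 0, 0).
The cross product vanishes, so the three points are collinear.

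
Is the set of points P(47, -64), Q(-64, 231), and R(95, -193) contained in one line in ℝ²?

No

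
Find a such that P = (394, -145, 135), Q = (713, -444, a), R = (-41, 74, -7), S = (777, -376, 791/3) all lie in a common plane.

757/3

Normal to plane PRS: n = (-4624, 1584, 16608); plane equation n·X = 190544.
Requiring n·Q = 190544: (16608)a + (-4000208) = 190544.
So a = 757/3.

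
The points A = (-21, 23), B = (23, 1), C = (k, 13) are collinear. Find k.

Collinearity: (C − A) must be parallel to (B − A) = (44, -22).
Cross-multiplying the components: (k − (-21))·(-22) = (-10)·(44).
Solving gives k = -1.

-1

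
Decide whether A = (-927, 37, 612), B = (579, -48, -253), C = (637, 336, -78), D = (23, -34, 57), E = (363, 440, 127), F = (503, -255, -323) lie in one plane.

Yes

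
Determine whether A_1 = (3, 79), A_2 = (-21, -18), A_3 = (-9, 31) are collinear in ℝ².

A_1A_2 = (-24, -97), A_1A_3 = (-12, -48).
det[A_1A_2; A_1A_3] = (-24)(-48) − (-97)(-12) = -12.
The determinant is nonzero, so they are not collinear.

No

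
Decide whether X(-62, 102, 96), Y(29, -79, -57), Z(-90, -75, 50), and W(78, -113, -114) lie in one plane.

A normal to the plane through X, Y, Z is n = XY × XZ = (-18755, 8470, -21175).
The plane has equation n·P = -6050. For W: n·W = -6050.
Equal, so W lies in the plane and all four are coplanar.

Yes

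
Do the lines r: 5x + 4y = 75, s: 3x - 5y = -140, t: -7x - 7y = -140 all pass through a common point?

The three lines meet at one point iff the augmented coefficient matrix [aᵢ bᵢ cᵢ] has rank < 3, i.e. its determinant vanishes.
Here the determinant is 0.
It vanishes, so the lines are concurrent at (-5, 25).

Yes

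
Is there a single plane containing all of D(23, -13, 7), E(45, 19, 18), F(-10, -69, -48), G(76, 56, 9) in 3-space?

No

A normal to the plane through D, E, F is n = DE × DF = (-1144, 847, -176).
The plane has equation n·P = -38555. For G: n·G = -41096.
-41096 ≠ -38555, so G is off the plane.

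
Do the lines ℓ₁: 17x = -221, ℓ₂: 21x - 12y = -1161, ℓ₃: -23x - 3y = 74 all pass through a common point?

No

The three lines meet at one point iff the augmented coefficient matrix [aᵢ bᵢ cᵢ] has rank < 3, i.e. its determinant vanishes.
Here the determinant is 612.
Nonzero, so no common point exists.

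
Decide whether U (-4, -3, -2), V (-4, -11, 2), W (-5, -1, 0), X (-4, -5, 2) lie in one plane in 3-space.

A normal to the plane through U, V, W is n = UV × UW = (-24, -4, -8).
The plane has equation n·P = 124. For X: n·X = 100.
100 ≠ 124, so X is off the plane.

No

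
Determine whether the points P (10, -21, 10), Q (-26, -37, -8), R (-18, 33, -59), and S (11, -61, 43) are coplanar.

No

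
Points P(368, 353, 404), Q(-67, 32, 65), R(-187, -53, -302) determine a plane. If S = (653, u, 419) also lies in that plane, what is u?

566

A normal to the plane is n = PQ × PR = (88992, -118965, -1545).
S lies in the plane iff n · PS = 0.
This gives (-118965)u + (67334190) = 0, so u = 566.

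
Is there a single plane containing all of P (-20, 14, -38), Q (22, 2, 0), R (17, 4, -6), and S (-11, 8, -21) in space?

A normal to the plane through P, Q, R is n = PQ × PR = (-4, 62, 24).
The plane has equation n·X = 36. For S: n·S = 36.
Equal, so S lies in the plane and all four are coplanar.

Yes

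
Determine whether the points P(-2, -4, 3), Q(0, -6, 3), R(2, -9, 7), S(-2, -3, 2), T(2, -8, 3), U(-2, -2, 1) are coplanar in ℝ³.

No

The plane through P, Q, R has normal n = PQ × PR = (-8, -8, -2) and equation n·X = 42.
Checking the remaining points: n·S = 36, n·T = 42, n·U = 30.
Since n·S = 36 ≠ 42, S is off the plane and the points are not all coplanar.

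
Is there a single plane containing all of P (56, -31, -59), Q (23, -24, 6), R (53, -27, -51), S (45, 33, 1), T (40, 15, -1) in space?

Yes

The plane through P, Q, R has normal n = PQ × PR = (-204, 69, -111) and equation n·X = -7014.
Checking the remaining points: n·S = -7014, n·T = -7014.
All equal -7014, so all 5 points lie in one plane.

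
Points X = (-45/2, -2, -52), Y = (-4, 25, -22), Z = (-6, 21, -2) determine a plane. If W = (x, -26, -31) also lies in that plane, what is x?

-75/2

The plane through X, Y, Z has equation 660x − 430y − 20z = -12950.
Substituting W: (660)x + (11800) = -12950, so x = -75/2.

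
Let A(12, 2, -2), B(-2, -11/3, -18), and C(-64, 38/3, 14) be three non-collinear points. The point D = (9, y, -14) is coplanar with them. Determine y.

-8/3

Coplanarity requires AB · (AC × AD) = 0.
AB = (-14, -17/3, -16), AC = (-76, 32/3, 16); the triple product is linear in y with coefficient 1440 and constant term 3840.
Setting it to zero: y = -8/3.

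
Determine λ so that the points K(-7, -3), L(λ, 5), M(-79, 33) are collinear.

Collinearity: (L − K) must be parallel to (M − K) = (-72, 36).
Cross-multiplying the components: (λ − (-7))·(36) = (8)·(-72).
Solving gives λ = -23.

-23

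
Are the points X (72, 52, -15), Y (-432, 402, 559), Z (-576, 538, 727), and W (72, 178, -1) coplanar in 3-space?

With X as base: XY = (-504, 350, 574), XZ = (-648, 486, 742), XW = (0, 126, 14).
XZ × XW = (-86688, 9072, -81648).
XY · (XZ × XW) = 0.
The scalar triple product vanishes, so the four points are coplanar.

Yes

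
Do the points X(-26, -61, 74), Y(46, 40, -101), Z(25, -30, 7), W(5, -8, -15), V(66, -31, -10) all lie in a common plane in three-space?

No

The plane through X, Y, Z has normal n = XY × XZ = (-1342, -4101, -2919) and equation n·P = 69047.
Checking the remaining points: n·W = 69883, n·V = 67749.
Since n·W = 69883 ≠ 69047, W is off the plane and the points are not all coplanar.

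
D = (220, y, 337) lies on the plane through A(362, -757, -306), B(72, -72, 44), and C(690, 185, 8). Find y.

719

Coplanarity requires AB · (AC × AD) = 0.
AB = (-290, 685, 350), AC = (328, 942, 314); the triple product is linear in y with coefficient 205860 and constant term -148013340.
Setting it to zero: y = 719.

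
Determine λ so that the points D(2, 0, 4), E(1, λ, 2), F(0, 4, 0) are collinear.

2

Collinearity requires DE × DF = 0; each component is linear in λ.
The x-component gives (-4)λ + (8) = 0, so λ = 2.
The remaining components then also vanish.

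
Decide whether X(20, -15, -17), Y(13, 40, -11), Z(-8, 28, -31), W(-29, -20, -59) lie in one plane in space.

No

With X as base: XY = (-7, 55, 6), XZ = (-28, 43, -14), XW = (-49, -5, -42).
XZ × XW = (-1876, -490, 2247).
XY · (XZ × XW) = -336.
Since -336 ≠ 0, the four points are not coplanar.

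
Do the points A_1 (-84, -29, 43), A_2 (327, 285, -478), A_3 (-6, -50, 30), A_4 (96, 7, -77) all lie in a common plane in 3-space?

With A_1 as base: A_1A_2 = (411, 314, -521), A_1A_3 = (78, -21, -13), A_1A_4 = (180, 36, -120).
A_1A_3 × A_1A_4 = (2988, 7020, 6588).
A_1A_2 · (A_1A_3 × A_1A_4) = 0.
The scalar triple product vanishes, so the four points are coplanar.

Yes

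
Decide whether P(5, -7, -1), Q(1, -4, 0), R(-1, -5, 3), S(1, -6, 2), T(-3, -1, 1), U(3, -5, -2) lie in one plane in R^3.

The plane through P, Q, R has normal n = PQ × PR = (10, 10, 10) and equation n·X = -30.
Checking the remaining points: n·S = -30, n·T = -30, n·U = -40.
Since n·U = -40 ≠ -30, U is off the plane and the points are not all coplanar.

No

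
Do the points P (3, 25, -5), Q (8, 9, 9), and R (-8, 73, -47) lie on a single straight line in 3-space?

No

PQ = (5, -16, 14), PR = (-11, 48, -42).
PQ × PR = (0, 56, 64).
The cross product is nonzero, so the points do not lie on one line.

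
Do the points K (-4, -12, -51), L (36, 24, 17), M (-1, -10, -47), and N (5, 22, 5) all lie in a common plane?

Yes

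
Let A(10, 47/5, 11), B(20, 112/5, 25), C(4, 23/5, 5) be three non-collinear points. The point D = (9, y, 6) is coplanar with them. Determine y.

Coplanarity requires AB · (AC × AD) = 0.
AB = (10, 13, 14), AC = (-6, -24/5, -6); the triple product is linear in y with coefficient -24 and constant term 432/5.
Setting it to zero: y = 18/5.

18/5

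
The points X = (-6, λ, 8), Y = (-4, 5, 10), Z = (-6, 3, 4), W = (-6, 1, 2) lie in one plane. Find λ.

Coplanarity ⇔ det[XY; XZ; XW] = 0.
Expanding, this is linear in λ: (4)λ + (-28) = 0.
So λ = 7.

7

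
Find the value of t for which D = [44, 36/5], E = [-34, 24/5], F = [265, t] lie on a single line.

14

Collinearity: (F − D) must be parallel to (E − D) = (-78, -12/5).
Cross-multiplying the components: (t − 36/5)·(-78) = (221)·(-12/5).
Solving gives t = 14.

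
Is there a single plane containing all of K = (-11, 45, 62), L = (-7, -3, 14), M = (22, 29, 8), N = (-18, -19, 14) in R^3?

With K as base: KL = (4, -48, -48), KM = (33, -16, -54), KN = (-7, -64, -48).
KM × KN = (-2688, 1962, -2224).
KL · (KM × KN) = 1824.
Since 1824 ≠ 0, the four points are not coplanar.

No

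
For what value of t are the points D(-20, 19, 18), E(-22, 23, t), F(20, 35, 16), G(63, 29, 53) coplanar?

Normal to plane DFG: n = (580, -1566, -928); plane equation n·P = -58058.
Requiring n·E = -58058: (-928)t + (-48778) = -58058.
So t = 10.

10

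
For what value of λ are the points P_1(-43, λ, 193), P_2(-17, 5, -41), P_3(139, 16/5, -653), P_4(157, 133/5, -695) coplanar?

571/5

Coplanarity ⇔ det[P_1P_2; P_1P_3; P_1P_4] = 0.
Expanding, this is linear in λ: (4464)λ + (-2548944/5) = 0.
So λ = 571/5.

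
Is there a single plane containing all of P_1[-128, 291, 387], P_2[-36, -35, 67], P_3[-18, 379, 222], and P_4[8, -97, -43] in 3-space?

No

A normal to the plane through P_1, P_2, P_3 is n = P_1P_2 × P_1P_3 = (81950, -20020, 43956).
The plane has equation n·P = 695552. For P_4: n·P_4 = 707432.
707432 ≠ 695552, so P_4 is off the plane.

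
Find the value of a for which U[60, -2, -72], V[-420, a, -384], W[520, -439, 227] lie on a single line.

454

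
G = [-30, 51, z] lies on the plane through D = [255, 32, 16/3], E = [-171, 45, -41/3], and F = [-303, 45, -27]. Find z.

35/3

A normal to the plane is n = DE × DF = (-520/3, -3172, 1716).
G lies in the plane iff n · DG = 0.
This gives (1716)z + (-20020) = 0, so z = 35/3.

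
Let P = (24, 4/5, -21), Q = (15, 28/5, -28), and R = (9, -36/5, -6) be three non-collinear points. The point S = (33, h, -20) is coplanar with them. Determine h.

-2/5

A normal to the plane is n = PQ × PR = (16, 240, 144).
S lies in the plane iff n · PS = 0.
This gives (240)h + (96) = 0, so h = -2/5.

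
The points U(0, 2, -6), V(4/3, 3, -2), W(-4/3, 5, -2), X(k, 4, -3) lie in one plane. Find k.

Normal to plane UVW: n = (-8, -32/3, 16/3); plane equation n·P = -160/3.
Requiring n·X = -160/3: (-8)k + (-176/3) = -160/3.
So k = -2/3.

-2/3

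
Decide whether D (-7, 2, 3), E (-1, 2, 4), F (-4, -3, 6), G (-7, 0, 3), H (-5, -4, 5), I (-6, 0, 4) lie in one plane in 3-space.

No

The plane through D, E, F has normal n = DE × DF = (5, -15, -30) and equation n·P = -155.
Checking the remaining points: n·G = -125, n·H = -115, n·I = -150.
Since n·G = -125 ≠ -155, G is off the plane and the points are not all coplanar.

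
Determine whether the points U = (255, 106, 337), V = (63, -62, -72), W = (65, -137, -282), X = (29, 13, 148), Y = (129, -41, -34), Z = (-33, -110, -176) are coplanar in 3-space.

Yes

The plane through U, V, W has normal n = UV × UW = (4605, -41138, 14736) and equation n·P = 1779679.
Checking the remaining points: n·X = 1779679, n·Y = 1779679, n·Z = 1779679.
All equal 1779679, so all 6 points lie in one plane.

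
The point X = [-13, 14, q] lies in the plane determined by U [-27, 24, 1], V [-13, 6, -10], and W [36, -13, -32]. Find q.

A normal to the plane is n = UV × UW = (187, -231, 616).
X lies in the plane iff n · UX = 0.
This gives (616)q + (4312) = 0, so q = -7.

-7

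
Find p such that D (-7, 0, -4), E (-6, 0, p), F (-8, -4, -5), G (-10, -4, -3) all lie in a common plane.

Normal to plane DFG: n = (-8, 4, -8); plane equation n·P = 88.
Requiring n·E = 88: (-8)p + (48) = 88.
So p = -5.

-5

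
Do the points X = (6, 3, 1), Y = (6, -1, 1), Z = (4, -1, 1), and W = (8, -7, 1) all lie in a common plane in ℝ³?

Yes

A normal to the plane through X, Y, Z is n = XY × XZ = (0, 0, -8).
The plane has equation n·P = -8. For W: n·W = -8.
Equal, so W lies in the plane and all four are coplanar.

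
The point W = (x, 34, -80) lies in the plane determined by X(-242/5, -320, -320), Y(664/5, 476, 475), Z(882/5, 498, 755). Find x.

76/5

The plane through X, Y, Z has equation 205390x − 16074y − (153596/5)z = 5032948.
Substituting W: (205390)x + (1911020) = 5032948, so x = 76/5.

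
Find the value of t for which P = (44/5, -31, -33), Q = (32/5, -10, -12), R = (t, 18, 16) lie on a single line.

Collinearity requires PQ × PR = 0; each component is linear in t.
The y-component gives (21)t + (-336/5) = 0, so t = 16/5.
The remaining components then also vanish.

16/5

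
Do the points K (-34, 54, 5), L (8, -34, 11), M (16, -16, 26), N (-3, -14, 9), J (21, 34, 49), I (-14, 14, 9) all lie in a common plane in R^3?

No

The plane through K, L, M has normal n = KL × KM = (-1428, -582, 1460) and equation n·P = 24424.
Checking the remaining points: n·N = 25572, n·J = 21764, n·I = 24984.
Since n·N = 25572 ≠ 24424, N is off the plane and the points are not all coplanar.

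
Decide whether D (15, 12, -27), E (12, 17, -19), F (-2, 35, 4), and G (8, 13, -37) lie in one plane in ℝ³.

Yes

A normal to the plane through D, E, F is n = DE × DF = (-29, -43, 16).
The plane has equation n·P = -1383. For G: n·G = -1383.
Equal, so G lies in the plane and all four are coplanar.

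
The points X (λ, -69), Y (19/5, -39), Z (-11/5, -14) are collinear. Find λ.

11

Collinearity: (X − Y) must be parallel to (Z − Y) = (-6, 25).
Cross-multiplying the components: (λ − 19/5)·(25) = (-30)·(-6).
Solving gives λ = 11.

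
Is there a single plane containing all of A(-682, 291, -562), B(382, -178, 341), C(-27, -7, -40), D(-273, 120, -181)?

The four points are coplanar iff the 3×3 determinant with rows AB, AC, AD is zero.
Rows: (1064, -469, 903), (655, -298, 522), (409, -171, 381).
Expanding along the first row: (1064)(-24276) − (-469)(36057) + (903)(9877) = 0.
Zero determinant ⇒ coplanar.

Yes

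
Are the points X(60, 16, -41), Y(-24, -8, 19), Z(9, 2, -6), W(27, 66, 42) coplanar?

No

The four points are coplanar iff the 3×3 determinant with rows XY, XZ, XW is zero.
Rows: (-84, -24, 60), (-51, -14, 35), (-33, 50, 83).
Expanding along the first row: (-84)(-2912) − (-24)(-3078) + (60)(-3012) = -9984.
Nonzero ⇒ not coplanar.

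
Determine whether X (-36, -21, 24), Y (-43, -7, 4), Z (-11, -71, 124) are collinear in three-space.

XY = (-7, 14, -20), XZ = (25, -50, 100).
XY × XZ = (400, 200, 0).
The cross product is nonzero, so the points do not lie on one line.

No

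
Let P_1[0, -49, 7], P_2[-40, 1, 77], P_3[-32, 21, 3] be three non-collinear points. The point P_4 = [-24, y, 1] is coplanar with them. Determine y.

Coplanarity requires P_1P_2 · (P_1P_3 × P_1P_4) = 0.
P_1P_2 = (-40, 50, 70), P_1P_3 = (-32, 70, -4); the triple product is linear in y with coefficient -2400 and constant term 12000.
Setting it to zero: y = 5.

5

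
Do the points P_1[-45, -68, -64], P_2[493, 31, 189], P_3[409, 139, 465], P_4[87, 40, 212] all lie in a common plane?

With P_1 as base: P_1P_2 = (538, 99, 253), P_1P_3 = (454, 207, 529), P_1P_4 = (132, 108, 276).
P_1P_3 × P_1P_4 = (0, -55476, 21708).
P_1P_2 · (P_1P_3 × P_1P_4) = 0.
The scalar triple product vanishes, so the four points are coplanar.

Yes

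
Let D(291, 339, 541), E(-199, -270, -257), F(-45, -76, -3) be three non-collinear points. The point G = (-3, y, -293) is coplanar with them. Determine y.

-315

A normal to the plane is n = DE × DF = (126, 1568, -1274).
G lies in the plane iff n · DG = 0.
This gives (1568)y + (493920) = 0, so y = -315.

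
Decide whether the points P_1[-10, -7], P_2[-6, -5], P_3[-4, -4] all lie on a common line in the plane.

Yes

P_1P_2 = (4, 2), P_1P_3 = (6, 3).
Twice the signed area of △P_1P_2P_3 is (4)(3) − (2)(6) = 0.
The triangle is degenerate (zero area), so the points are collinear.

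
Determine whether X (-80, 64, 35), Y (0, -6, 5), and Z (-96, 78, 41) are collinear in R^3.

XY = (80, -70, -30), XZ = (-16, 14, 6).
XY × XZ = (0, 0, 0).
The cross product vanishes, so the three points are collinear.

Yes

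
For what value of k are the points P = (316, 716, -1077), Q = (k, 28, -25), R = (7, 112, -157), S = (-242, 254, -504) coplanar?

The points are coplanar iff PQ · (PR × PS) = 0.
Expanding, this is linear in k: (78948)k + (2052648) = 0.
So k = -26.

-26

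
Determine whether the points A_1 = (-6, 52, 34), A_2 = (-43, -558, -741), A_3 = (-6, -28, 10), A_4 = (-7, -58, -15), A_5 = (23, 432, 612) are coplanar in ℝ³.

Yes

The plane through A_1, A_2, A_3 has normal n = A_1A_2 × A_1A_3 = (-47360, -888, 2960) and equation n·P = 338624.
Checking the remaining points: n·A_4 = 338624, n·A_5 = 338624.
All equal 338624, so all 5 points lie in one plane.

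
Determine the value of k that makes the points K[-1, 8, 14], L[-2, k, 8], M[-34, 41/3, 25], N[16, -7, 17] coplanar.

17

Normal to plane KMN: n = (182, 286, 1196/3); plane equation n·P = 23062/3.
Requiring n·L = 23062/3: (286)k + (8476/3) = 23062/3.
So k = 17.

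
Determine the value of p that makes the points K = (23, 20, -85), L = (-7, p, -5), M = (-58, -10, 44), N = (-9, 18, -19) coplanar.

Coplanarity ⇔ det[KL; KM; KN] = 0.
Expanding, this is linear in p: (1218)p + (-36540) = 0.
So p = 30.

30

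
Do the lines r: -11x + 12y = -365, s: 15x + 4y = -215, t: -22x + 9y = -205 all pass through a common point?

The three lines meet at one point iff the augmented coefficient matrix [aᵢ bᵢ cᵢ] has rank < 3, i.e. its determinant vanishes.
Here the determinant is 0.
It vanishes, so the lines are concurrent at (-5, -35).

Yes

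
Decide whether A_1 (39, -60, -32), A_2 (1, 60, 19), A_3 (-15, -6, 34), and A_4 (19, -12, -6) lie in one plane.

Yes

The four points are coplanar iff the 3×3 determinant with rows A_1A_2, A_1A_3, A_1A_4 is zero.
Rows: (-38, 120, 51), (-54, 54, 66), (-20, 48, 26).
Expanding along the first row: (-38)(-1764) − (120)(-84) + (51)(-1512) = 0.
Zero determinant ⇒ coplanar.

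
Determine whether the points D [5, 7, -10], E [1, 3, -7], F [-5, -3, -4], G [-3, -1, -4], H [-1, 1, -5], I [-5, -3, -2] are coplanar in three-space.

The plane through D, E, F has normal n = DE × DF = (6, -6, 0) and equation n·P = -12.
Checking the remaining points: n·G = -12, n·H = -12, n·I = -12.
All equal -12, so all 6 points lie in one plane.

Yes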